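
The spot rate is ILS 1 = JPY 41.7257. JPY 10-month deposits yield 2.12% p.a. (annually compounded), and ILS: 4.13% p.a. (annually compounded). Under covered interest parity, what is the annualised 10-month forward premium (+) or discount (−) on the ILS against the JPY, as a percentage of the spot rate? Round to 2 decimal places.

T = 10/12 years.
F = S · g_JPY/g_ILS = 41.7257 × 1.0176357/1.0343001 = 41.0534253.
Annualised premium = (F − S)/S × (1/T) = (41.0534253 − 41.7257)/41.7257 ÷ (10/12) = -1.93%.

-1.93%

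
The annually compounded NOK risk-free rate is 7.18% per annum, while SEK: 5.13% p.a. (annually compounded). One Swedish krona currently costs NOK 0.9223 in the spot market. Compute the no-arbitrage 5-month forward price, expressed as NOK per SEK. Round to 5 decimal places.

T = 5/12 years.
Growth of 1 NOK over T: (1 + 0.0718)^(5/12) = 1.0293129.
Growth of 1 SEK over T: (1 + 0.0513)^(5/12) = 1.0210636.
CIP: F = S · (grow NOK)/(grow SEK) = 0.9223 × 1.0293129/1.0210636 = 0.9297514 NOK per SEK.

0.92975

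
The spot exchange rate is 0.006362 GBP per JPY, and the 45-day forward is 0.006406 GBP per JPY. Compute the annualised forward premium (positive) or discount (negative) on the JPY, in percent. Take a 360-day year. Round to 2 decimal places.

T = 45/360 years.
Period premium: (0.006406 − 0.006362)/0.006362 = 0.0069161.
×(1/T) gives 5.53% p.a.

+5.53%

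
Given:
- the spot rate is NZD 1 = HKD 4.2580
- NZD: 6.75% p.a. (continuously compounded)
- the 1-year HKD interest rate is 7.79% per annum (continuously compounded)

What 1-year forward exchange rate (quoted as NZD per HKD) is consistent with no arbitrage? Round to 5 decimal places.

T = 1 year.
HKD growth factor: e^(0.0779×1) = 1.0810146.
NZD accumulates by e^(0.0675×1) = 1.0698303.
So F = 4.258 × 1.0810146 / 1.0698303 = 4.302514 (HKD/NZD).
Quoted the other way: 1/4.302514 = 0.23242 NZD per HKD.

0.23242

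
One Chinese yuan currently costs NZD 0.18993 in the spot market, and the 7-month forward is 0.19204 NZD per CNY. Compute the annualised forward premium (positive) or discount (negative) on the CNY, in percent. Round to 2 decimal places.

T = 7/12 years.
(F − S)/S = (0.19204 − 0.18993)/0.18993 = 0.0111094.
×(1/T) gives 1.90% p.a.

+1.90%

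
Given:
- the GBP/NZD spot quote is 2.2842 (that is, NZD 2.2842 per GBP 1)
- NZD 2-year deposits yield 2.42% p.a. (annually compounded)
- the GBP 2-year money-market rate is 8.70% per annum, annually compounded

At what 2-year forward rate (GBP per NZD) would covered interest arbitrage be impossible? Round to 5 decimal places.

0.49312

T = 2 years.
NZD growth factor: (1 + 0.0242)^2 = 1.0489856.
GBP growth factor: (1 + 0.0870)^2 = 1.181569.
So F = 2.2842 × 1.0489856 / 1.181569 = 2.027891 (NZD/GBP).
Invert for GBP per NZD: 1 / 2.027891 = 0.49312.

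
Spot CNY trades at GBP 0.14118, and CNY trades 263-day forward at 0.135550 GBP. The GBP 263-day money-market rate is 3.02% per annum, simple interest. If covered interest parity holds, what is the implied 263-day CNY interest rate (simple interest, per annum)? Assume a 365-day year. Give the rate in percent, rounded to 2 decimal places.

8.91%

T = 263/365 years.
By CIP, F/S equals the GBP-to-CNY growth ratio: 0.13555/0.14118 = 0.9601218.
GBP growth factor: 1 + 0.0302×263/365 = 1.0217605.
That pins the CNY growth at 1.0641988.
(1.0641988 − 1)/T = 0.089097, i.e. 8.91%.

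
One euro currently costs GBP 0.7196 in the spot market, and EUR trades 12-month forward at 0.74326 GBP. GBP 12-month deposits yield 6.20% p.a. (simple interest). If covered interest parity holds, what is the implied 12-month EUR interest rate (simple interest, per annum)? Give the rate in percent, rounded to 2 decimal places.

T = 1 year.
CIP gives F = S · g_GBP/g_EUR, so g_GBP/g_EUR = 0.74326/0.7196 = 1.0328794.
The GBP side grows by 1 + 0.0620×1 = 1.062000.
That pins the EUR growth at 1.0281936.
r = (1.0281936 − 1)/1 = 0.028194 → 2.82%.

2.82%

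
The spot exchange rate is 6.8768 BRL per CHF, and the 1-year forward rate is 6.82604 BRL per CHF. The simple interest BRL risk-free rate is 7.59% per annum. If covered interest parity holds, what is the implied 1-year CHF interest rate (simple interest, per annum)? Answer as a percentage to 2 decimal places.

T = 1 year.
F/S = 6.82604/6.8768 = 0.9926187 = (growth of BRL) / (growth of CHF).
The BRL side grows by 1 + 0.0759×1 = 1.075900.
Hence g_CHF = 1.0839006.
r = (1.0839006 − 1)/1 = 0.083901 → 8.39%.

8.39%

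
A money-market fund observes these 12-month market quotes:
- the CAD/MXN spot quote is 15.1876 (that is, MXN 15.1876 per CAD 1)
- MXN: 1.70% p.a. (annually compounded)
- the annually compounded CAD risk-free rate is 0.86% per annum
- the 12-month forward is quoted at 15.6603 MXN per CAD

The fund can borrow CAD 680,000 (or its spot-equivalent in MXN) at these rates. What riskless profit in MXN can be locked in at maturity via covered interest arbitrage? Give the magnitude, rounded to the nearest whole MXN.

MXN 237,449

T = 1 year.
Keep in CAD, deliver into the forward: 680,000·1.008600·15.6603 = MXN 10,740,585.43.
Swap to MXN now, deposit: 680,000·15.1876·1.017000 = MXN 10,503,136.66.
The quoted forward overvalues CAD, so borrow MXN, buy CAD at spot, deposit the CAD at 0.86%, and sell the proceeds forward at 15.6603.
Profit = 10,740,585.43 − 10,503,136.66 = MXN 237,449.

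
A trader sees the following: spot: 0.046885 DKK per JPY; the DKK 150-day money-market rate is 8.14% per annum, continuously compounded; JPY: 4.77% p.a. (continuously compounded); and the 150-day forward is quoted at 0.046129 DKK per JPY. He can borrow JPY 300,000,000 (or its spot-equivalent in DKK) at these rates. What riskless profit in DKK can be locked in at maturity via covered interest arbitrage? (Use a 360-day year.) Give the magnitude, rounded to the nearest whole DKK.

DKK 434,242

T = 150/360 years.
Invest the JPY and cover forward: 300,000,000 × 1.0200738228 × 0.046129 = DKK 14,116,495.61.
Convert at spot and invest in DKK: 300,000,000 × 0.046885 × 1.0344983949 = DKK 14,550,737.17.
The quoted forward undervalues JPY, so borrow JPY, convert to DKK at spot, deposit the DKK at 8.14%, and buy JPY forward at 0.046129 to cover the loan.
Profit = 14,550,737.17 − 14,116,495.61 = DKK 434,242.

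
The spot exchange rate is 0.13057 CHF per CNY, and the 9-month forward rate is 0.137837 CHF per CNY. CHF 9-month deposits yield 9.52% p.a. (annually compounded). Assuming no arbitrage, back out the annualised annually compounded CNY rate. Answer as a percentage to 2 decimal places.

1.89%

T = 9/12 years.
F/S = 0.137837/0.13057 = 1.0556560 = (growth of CHF) / (growth of CNY).
CHF growth factor: (1 + 0.0952)^(9/12) = 1.0705823.
Hence g_CNY = 1.0141394.
r = 1.0141394^(12/9) − 1 = 0.018897 → 1.89%.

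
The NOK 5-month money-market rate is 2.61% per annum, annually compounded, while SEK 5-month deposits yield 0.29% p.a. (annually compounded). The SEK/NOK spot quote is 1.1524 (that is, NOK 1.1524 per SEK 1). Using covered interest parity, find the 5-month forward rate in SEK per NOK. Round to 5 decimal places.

0.85952

T = 5/12 years.
NOK accumulates by (1 + 0.0261)^(5/12) = 1.0107933.
SEK growth factor: (1 + 0.0029)^(5/12) = 1.0012073.
Forward (NOK per SEK) = 1.1524 × 1.0107933 / 1.0012073 = 1.163434.
Invert for SEK per NOK: 1 / 1.163434 = 0.85952.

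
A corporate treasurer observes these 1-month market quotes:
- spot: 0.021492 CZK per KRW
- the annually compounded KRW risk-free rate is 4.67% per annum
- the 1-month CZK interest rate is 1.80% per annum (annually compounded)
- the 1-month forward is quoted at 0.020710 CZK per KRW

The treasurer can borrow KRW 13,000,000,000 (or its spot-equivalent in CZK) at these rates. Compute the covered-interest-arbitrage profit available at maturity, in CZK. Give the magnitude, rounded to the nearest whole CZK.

T = 1/12 years.
Keep in KRW, deliver into the forward: 13,000,000,000·1.00381077242·0.020710 = CZK 270,255,974.26.
Swap to CZK now, deposit: 13,000,000,000·0.021492·1.00148776547 = CZK 279,811,675.72.
The quoted forward undervalues KRW, so borrow KRW, convert to CZK at spot, deposit the CZK at 1.80%, and buy KRW forward at 0.020710 to cover the loan.
Arbitrage profit = |270,255,974.26 − 279,811,675.72| = CZK 9,555,701.

CZK 9,555,701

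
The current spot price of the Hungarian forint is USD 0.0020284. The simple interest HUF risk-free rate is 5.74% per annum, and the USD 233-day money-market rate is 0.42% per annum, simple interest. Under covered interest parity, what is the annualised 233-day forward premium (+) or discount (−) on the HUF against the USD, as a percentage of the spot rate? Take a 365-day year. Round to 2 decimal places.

T = 233/365 years.
No-arbitrage forward: 0.0020284 × 1.0026811 / 1.0366416 = 0.0019619494 USD/HUF.
(F − S)/S ÷ T = (0.0019619494 − 0.0020284)/0.0020284/(233/365) = -0.051319 → -5.13%.

-5.13%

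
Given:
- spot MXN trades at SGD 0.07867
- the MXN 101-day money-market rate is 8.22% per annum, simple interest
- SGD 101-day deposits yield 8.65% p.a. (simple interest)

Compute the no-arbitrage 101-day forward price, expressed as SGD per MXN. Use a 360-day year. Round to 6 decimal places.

T = 101/360 years.
Growth of 1 SGD over T: 1 + 0.0865×101/360 = 1.0242681.
Growth of 1 MXN over T: 1 + 0.0822×101/360 = 1.0230617.
Forward (SGD per MXN) = 0.07867 × 1.0242681 / 1.0230617 = 0.07876277.

0.078763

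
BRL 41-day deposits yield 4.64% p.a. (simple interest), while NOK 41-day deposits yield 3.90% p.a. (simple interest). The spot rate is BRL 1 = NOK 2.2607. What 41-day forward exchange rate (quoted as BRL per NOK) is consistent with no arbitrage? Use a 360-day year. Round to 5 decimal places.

0.44271

T = 41/360 years.
NOK accumulates by 1 + 0.0390×41/360 = 1.0044417.
Growth of 1 BRL over T: 1 + 0.0464×41/360 = 1.0052844.
CIP: F = S · (grow NOK)/(grow BRL) = 2.2607 × 1.0044417/1.0052844 = 2.258805 NOK per BRL.
Quoted the other way: 1/2.258805 = 0.44271 BRL per NOK.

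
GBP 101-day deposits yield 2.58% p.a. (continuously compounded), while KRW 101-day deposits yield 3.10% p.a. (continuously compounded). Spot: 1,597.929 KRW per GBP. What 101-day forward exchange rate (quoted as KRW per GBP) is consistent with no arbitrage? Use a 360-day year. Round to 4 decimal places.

1600.2619

T = 101/360 years.
Growth of 1 KRW over T: e^(0.0310×101/360) = 1.0087351529.
GBP accumulates by e^(0.0258×101/360) = 1.0072645934.
CIP: F = S · (grow KRW)/(grow GBP) = 1597.929 × 1.0087351529/1.0072645934 = 1600.261902 KRW per GBP.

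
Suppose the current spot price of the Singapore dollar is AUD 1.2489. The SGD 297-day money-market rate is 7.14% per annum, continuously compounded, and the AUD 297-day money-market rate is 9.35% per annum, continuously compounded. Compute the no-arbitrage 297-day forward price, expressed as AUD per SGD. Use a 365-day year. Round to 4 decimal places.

1.2716

T = 297/365 years.
Growth of 1 AUD over T: e^(0.0935×297/365) = 1.0790498.
SGD accumulates by e^(0.0714×297/365) = 1.0598189.
So F = 1.2489 × 1.0790498 / 1.0598189 = 1.271562 (AUD/SGD).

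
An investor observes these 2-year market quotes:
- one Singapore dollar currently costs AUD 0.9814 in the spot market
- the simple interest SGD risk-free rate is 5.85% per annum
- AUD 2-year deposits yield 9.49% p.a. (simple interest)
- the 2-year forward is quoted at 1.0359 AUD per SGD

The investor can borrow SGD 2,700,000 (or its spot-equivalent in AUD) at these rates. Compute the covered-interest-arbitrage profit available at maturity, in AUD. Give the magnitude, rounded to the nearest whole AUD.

T = 2 years.
Route A — deposit SGD, sell forward: 2,700,000 × 1.117000 × 1.0359 = AUD 3,124,170.81.
Route B — convert at spot, deposit AUD: 2,700,000 × 0.9814 × 1.189800 = AUD 3,152,708.24.
The quoted forward undervalues SGD, so borrow SGD, convert to AUD at spot, deposit the AUD at 9.49%, and buy SGD forward at 1.0359 to cover the loan.
The gap between the two covered legs is AUD 28,537.

AUD 28,537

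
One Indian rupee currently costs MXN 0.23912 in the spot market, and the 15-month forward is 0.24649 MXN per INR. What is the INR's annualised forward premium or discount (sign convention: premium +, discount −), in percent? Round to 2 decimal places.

+2.47%

T = 15/12 years.
INR trades forward at +3.08213% vs spot over the period.
Annualise by dividing by T: 0.0308213 / (15/12) = 0.024657 → 2.47%.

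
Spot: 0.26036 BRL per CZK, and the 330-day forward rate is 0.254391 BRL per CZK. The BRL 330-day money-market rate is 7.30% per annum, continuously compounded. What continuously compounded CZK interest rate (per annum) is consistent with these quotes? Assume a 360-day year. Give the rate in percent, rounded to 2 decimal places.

9.83%

T = 330/360 years.
By CIP, F/S equals the BRL-to-CZK growth ratio: 0.254391/0.26036 = 0.9770741.
The BRL side grows by e^(0.0730×330/360) = 1.0692064.
So the CZK growth factor = 1.0942941.
r = ln(1.0942941)/(330/360) = 0.098301 → 9.83%.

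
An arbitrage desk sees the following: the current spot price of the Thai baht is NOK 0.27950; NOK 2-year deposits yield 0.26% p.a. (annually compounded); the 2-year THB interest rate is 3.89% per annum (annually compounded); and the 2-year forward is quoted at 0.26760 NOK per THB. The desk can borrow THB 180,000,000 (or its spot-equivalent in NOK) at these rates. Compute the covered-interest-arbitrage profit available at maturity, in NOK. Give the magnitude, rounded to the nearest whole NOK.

T = 2 years.
Keep in THB, deliver into the forward: 180,000,000·1.07931321·0.26760 = NOK 51,988,358.70.
Swap to NOK now, deposit: 180,000,000·0.27950·1.00520676 = NOK 50,571,952.10.
The quoted forward overvalues THB, so borrow NOK, buy THB at spot, deposit the THB at 3.89%, and sell the proceeds forward at 0.26760.
The gap between the two covered legs is NOK 1,416,407.

NOK 1,416,407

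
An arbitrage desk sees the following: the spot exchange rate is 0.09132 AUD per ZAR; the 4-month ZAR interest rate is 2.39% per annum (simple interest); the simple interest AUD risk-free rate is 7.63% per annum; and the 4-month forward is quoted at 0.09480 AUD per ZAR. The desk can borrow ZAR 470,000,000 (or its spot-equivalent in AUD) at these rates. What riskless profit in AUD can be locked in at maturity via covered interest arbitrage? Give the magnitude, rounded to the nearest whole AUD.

T = 4/12 years.
Route A — deposit ZAR, sell forward: 470,000,000 × 1.0079666667 × 0.09480 = AUD 44,910,962.80.
Route B — convert at spot, deposit AUD: 470,000,000 × 0.09132 × 1.0254333333 = AUD 44,012,008.84.
The quoted forward overvalues ZAR, so borrow AUD, buy ZAR at spot, deposit the ZAR at 2.39%, and sell the proceeds forward at 0.09480.
Arbitrage profit = |44,910,962.80 − 44,012,008.84| = AUD 898,954.

AUD 898,954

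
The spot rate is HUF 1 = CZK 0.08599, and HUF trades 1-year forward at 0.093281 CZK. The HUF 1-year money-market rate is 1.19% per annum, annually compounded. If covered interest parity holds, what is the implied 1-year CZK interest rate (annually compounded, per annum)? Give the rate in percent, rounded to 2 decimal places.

T = 1 year.
CIP gives F = S · g_CZK/g_HUF, so g_CZK/g_HUF = 0.093281/0.08599 = 1.0847889.
HUF growth factor: (1 + 0.0119)^1 = 1.011900.
Hence g_CZK = 1.0976979.
r = 1.0976979^(1/1) − 1 = 0.097698 → 9.77%.

9.77%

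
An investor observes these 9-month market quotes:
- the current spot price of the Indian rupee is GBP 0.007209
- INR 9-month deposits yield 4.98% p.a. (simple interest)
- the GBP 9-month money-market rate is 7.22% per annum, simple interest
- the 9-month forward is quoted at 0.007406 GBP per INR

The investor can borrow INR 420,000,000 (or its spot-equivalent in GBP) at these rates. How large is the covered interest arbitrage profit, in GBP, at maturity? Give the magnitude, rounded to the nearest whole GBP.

T = 9/12 years.
Route A — deposit INR, sell forward: 420,000,000 × 1.037350 × 0.007406 = GBP 3,226,697.92.
Route B — convert at spot, deposit GBP: 420,000,000 × 0.007209 × 1.054150 = GBP 3,191,734.29.
The quoted forward overvalues INR, so borrow GBP, buy INR at spot, deposit the INR at 4.98%, and sell the proceeds forward at 0.007406.
The gap between the two covered legs is GBP 34,964.

GBP 34,964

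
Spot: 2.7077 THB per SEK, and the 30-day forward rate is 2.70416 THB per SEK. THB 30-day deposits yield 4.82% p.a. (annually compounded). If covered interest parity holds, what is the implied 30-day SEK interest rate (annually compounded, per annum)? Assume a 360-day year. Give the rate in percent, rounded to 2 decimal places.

6.48%

T = 30/360 years.
By CIP, F/S equals the THB-to-SEK growth ratio: 2.70416/2.7077 = 0.9986926.
The THB side grows by (1 + 0.0482)^(30/360) = 1.0039306.
Hence g_SEK = 1.0052449.
Annualise: 1.0052449^(360/30) − 1 = 0.064787 = 6.48%.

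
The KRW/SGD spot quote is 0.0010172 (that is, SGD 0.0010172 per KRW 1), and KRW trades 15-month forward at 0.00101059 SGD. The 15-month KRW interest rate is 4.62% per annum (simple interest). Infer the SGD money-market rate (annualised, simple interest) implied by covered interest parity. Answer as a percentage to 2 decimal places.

T = 15/12 years.
F/S = 0.00101059/0.0010172 = 0.9935018 = (growth of SGD) / (growth of KRW).
KRW growth factor: 1 + 0.0462×15/12 = 1.057750.
Hence g_SGD = 1.0508765.
r = (1.0508765 − 1)/(15/12) = 0.040701 → 4.07%.

4.07%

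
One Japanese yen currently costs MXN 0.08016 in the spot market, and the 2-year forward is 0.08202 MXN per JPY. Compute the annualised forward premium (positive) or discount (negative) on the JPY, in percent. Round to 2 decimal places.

T = 2 years.
Period premium: (0.08202 − 0.08016)/0.08016 = 0.0232036.
×(1/T) gives 1.16% p.a.

+1.16%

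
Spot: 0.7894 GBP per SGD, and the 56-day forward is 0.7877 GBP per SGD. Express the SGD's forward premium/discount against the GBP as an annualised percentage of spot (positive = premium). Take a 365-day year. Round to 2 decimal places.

T = 56/365 years.
(F − S)/S = (0.7877 − 0.7894)/0.7894 = -0.0021535.
Per annum: -0.0021535 / (56/365) = -0.014036 = -1.40%.

-1.40%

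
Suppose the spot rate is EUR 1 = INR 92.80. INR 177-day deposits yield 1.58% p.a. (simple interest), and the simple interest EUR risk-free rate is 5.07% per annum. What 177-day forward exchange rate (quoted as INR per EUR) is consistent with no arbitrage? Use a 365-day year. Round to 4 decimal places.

T = 177/365 years.
INR growth factor: 1 + 0.0158×177/365 = 1.00766192.
EUR accumulates by 1 + 0.0507×177/365 = 1.02458603.
CIP: F = S · (grow INR)/(grow EUR) = 92.8 × 1.00766192/1.02458603 = 91.267130 INR per EUR.

91.2671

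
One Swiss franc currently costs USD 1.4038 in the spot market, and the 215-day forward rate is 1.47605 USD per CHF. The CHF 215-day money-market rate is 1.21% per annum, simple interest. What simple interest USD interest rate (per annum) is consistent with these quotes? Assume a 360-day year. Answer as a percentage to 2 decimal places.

T = 215/360 years.
F/S = 1.47605/1.4038 = 1.0514674 = (growth of USD) / (growth of CHF).
CHF growth factor: 1 + 0.0121×215/360 = 1.0072264.
That pins the USD growth at 1.0590657.
(1.0590657 − 1)/T = 0.098901, i.e. 9.89%.

9.89%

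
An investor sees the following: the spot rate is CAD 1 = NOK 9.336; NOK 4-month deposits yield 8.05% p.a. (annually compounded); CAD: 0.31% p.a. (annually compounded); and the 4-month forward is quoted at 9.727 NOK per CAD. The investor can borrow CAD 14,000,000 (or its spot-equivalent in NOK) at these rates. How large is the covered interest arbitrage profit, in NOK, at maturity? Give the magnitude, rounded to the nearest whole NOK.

NOK 2,197,463

T = 4/12 years.
Keep in CAD, deliver into the forward: 14,000,000·1.00103226739·9.727 = NOK 136,318,572.11.
Swap to NOK now, deposit: 14,000,000·9.336·1.02614387468 = NOK 134,121,109.00.
The quoted forward overvalues CAD, so borrow NOK, buy CAD at spot, deposit the CAD at 0.31%, and sell the proceeds forward at 9.727.
The gap between the two covered legs is NOK 2,197,463.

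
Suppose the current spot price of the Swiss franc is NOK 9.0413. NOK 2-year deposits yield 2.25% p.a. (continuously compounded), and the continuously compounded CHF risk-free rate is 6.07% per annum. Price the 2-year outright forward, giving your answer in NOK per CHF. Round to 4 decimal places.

T = 2 years.
NOK accumulates by e^(0.0225×2) = 1.0460279.
CHF growth factor: e^(0.0607×2) = 1.1290765.
CIP: F = S · (grow NOK)/(grow CHF) = 9.0413 × 1.0460279/1.1290765 = 8.376272 NOK per CHF.

8.3763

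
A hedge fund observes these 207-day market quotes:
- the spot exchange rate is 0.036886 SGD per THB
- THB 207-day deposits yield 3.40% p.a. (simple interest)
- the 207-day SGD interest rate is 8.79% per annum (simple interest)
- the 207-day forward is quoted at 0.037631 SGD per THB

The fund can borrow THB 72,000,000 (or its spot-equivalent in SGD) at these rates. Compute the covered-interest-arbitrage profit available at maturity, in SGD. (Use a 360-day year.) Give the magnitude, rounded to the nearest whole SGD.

SGD 27,621

T = 207/360 years.
Route A — deposit THB, sell forward: 72,000,000 × 1.019550 × 0.037631 = SGD 2,762,401.40.
Route B — convert at spot, deposit SGD: 72,000,000 × 0.036886 × 1.0505425 = SGD 2,790,022.37.
The quoted forward undervalues THB, so borrow THB, convert to SGD at spot, deposit the SGD at 8.79%, and buy THB forward at 0.037631 to cover the loan.
The gap between the two covered legs is SGD 27,621.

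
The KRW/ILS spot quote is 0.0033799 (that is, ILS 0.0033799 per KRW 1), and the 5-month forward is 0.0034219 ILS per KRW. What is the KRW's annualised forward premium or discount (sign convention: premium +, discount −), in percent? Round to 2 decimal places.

+2.98%

T = 5/12 years.
(F − S)/S = (0.0034219 − 0.0033799)/0.0033799 = 0.0124264.
Annualise by dividing by T: 0.0124264 / (5/12) = 0.029823 → 2.98%.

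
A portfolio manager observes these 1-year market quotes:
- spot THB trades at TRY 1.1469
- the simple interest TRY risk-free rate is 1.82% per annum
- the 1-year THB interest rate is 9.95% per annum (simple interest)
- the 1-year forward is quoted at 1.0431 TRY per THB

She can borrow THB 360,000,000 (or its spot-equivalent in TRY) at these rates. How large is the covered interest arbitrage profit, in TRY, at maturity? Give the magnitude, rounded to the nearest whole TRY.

TRY 7,518,647

T = 1 year.
Route A — deposit THB, sell forward: 360,000,000 × 1.099500 × 1.0431 = TRY 412,879,842.00.
Route B — convert at spot, deposit TRY: 360,000,000 × 1.1469 × 1.018200 = TRY 420,398,488.80.
The quoted forward undervalues THB, so borrow THB, convert to TRY at spot, deposit the TRY at 1.82%, and buy THB forward at 1.0431 to cover the loan.
Arbitrage profit = |412,879,842.00 − 420,398,488.80| = TRY 7,518,647.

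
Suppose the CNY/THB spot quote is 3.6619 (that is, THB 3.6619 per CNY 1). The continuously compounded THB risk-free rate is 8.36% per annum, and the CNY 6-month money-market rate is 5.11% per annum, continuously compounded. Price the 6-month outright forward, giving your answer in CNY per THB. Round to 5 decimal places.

T = 6/12 years.
THB growth factor: e^(0.0836×6/12) = 1.0426859.
Growth of 1 CNY over T: e^(0.0511×6/12) = 1.0258792.
Forward (THB per CNY) = 3.6619 × 1.0426859 / 1.0258792 = 3.721892.
Quoted the other way: 1/3.721892 = 0.26868 CNY per THB.

0.26868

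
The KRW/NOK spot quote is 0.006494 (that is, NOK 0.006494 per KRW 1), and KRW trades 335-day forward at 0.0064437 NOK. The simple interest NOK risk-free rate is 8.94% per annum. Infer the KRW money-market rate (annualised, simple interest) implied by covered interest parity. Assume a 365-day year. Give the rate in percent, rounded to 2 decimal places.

9.86%

T = 335/365 years.
By CIP, F/S equals the NOK-to-KRW growth ratio: 0.0064437/0.006494 = 0.9922544.
NOK growth factor: 1 + 0.0894×335/365 = 1.0820521.
So the KRW growth factor = 1.0904987.
(1.0904987 − 1)/T = 0.098603, i.e. 9.86%.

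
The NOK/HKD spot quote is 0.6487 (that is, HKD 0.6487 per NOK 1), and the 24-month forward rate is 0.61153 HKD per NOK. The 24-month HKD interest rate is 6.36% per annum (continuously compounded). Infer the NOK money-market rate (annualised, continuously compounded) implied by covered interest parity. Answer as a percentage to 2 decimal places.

T = 2 years.
F/S = 0.61153/0.6487 = 0.9427008 = (growth of HKD) / (growth of NOK).
HKD growth factor: e^(0.0636×2) = 1.1356441.
Hence g_NOK = 1.2046708.
r = ln(1.2046708)/2 = 0.093103 → 9.31%.

9.31%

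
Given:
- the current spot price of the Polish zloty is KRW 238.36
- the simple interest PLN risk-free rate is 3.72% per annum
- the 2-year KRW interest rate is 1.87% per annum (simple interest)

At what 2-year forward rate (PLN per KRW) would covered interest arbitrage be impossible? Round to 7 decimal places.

T = 2 years.
Growth of 1 KRW over T: 1 + 0.0187×2 = 1.037400.
PLN growth factor: 1 + 0.0372×2 = 1.074400.
CIP: F = S · (grow KRW)/(grow PLN) = 238.36 × 1.037400/1.074400 = 230.1514 KRW per PLN.
Invert for PLN per KRW: 1 / 230.1514 = 0.0043450.

0.0043450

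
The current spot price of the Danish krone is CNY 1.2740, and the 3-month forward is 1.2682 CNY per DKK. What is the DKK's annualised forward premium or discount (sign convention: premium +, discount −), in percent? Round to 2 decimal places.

T = 3/12 years.
DKK trades forward at -0.45526% vs spot over the period.
Annualise by dividing by T: -0.0045526 / (3/12) = -0.018210 → -1.82%.

-1.82%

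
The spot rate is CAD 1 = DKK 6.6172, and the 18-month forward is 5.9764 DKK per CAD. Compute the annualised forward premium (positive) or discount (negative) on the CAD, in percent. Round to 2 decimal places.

T = 18/12 years.
Period premium: (5.9764 − 6.6172)/6.6172 = -0.0968385.
Per annum: -0.0968385 / (18/12) = -0.064559 = -6.46%.

-6.46%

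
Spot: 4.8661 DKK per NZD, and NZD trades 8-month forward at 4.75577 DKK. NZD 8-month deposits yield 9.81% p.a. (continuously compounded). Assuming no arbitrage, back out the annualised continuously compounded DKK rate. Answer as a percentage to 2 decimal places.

6.37%

T = 8/12 years.
CIP gives F = S · g_DKK/g_NZD, so g_DKK/g_NZD = 4.75577/4.8661 = 0.9773268.
The NZD side grows by e^(0.0981×8/12) = 1.067586.
Hence g_DKK = 1.0433804.
r = ln(1.0433804)/(8/12) = 0.063699 → 6.37%.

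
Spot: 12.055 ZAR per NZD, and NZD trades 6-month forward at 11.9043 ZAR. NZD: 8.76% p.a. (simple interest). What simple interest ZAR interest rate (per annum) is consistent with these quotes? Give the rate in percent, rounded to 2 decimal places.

T = 6/12 years.
F/S = 11.9043/12.055 = 0.9874990 = (growth of ZAR) / (growth of NZD).
NZD growth factor: 1 + 0.0876×6/12 = 1.043800.
Hence g_ZAR = 1.0307515.
r = (1.0307515 − 1)/(6/12) = 0.061503 → 6.15%.

6.15%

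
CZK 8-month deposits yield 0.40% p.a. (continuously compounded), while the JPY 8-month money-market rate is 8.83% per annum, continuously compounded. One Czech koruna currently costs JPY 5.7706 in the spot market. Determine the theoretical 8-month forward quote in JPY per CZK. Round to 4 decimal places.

T = 8/12 years.
JPY accumulates by e^(0.0883×8/12) = 1.0606338.
CZK accumulates by e^(0.0040×8/12) = 1.0026702.
CIP: F = S · (grow JPY)/(grow CZK) = 5.7706 × 1.0606338/1.0026702 = 6.104194 JPY per CZK.

6.1042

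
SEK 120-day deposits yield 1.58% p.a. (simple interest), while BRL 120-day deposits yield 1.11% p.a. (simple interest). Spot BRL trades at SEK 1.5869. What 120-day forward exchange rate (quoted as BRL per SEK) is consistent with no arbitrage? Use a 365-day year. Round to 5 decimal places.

T = 120/365 years.
SEK growth factor: 1 + 0.0158×120/365 = 1.0051945.
BRL growth factor: 1 + 0.0111×120/365 = 1.0036493.
Forward (SEK per BRL) = 1.5869 × 1.0051945 / 1.0036493 = 1.589343.
Quoted the other way: 1/1.589343 = 0.62919 BRL per SEK.

0.62919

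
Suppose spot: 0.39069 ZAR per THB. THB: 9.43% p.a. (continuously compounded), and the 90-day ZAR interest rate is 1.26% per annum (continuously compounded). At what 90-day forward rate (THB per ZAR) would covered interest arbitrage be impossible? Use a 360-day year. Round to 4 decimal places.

2.6124

T = 90/360 years.
ZAR accumulates by e^(0.0126×90/360) = 1.003155.
Growth of 1 THB over T: e^(0.0943×90/360) = 1.0238551.
CIP: F = S · (grow ZAR)/(grow THB) = 0.39069 × 1.003155/1.0238551 = 0.3827911 ZAR per THB.
Invert for THB per ZAR: 1 / 0.3827911 = 2.6124.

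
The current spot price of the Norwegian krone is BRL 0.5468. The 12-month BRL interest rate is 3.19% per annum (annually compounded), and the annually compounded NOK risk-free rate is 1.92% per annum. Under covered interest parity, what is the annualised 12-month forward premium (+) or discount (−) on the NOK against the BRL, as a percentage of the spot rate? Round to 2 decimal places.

+1.25%

T = 1 year.
F = S · g_BRL/g_NOK = 0.5468 × 1.031900/1.019200 = 0.5536135.
(F − S)/S ÷ T = (0.5536135 − 0.5468)/0.5468/1 = 0.012461 → 1.25%.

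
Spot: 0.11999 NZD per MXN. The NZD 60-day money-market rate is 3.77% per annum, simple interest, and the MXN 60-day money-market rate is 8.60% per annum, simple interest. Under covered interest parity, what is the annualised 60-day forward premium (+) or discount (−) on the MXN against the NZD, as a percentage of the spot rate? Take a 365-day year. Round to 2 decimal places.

-4.76%

T = 60/365 years.
CIP forward (NZD per MXN) = 0.11999 × 1.0061973/1.014137 = 0.11905060.
(F − S)/S ÷ T = (0.11905060 − 0.11999)/0.11999/(60/365) = -0.047626 → -4.76%.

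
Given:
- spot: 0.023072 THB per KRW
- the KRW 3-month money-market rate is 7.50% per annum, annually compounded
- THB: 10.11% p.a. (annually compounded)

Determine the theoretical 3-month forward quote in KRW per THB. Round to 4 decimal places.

43.0834

T = 3/12 years.
Growth of 1 THB over T: (1 + 0.1011)^(3/12) = 1.02436962.
KRW accumulates by (1 + 0.0750)^(3/12) = 1.0182446.
CIP: F = S · (grow THB)/(grow KRW) = 0.023072 × 1.02436962/1.0182446 = 0.023210784 THB per KRW.
Quoted the other way: 1/0.023210784 = 43.0834 KRW per THB.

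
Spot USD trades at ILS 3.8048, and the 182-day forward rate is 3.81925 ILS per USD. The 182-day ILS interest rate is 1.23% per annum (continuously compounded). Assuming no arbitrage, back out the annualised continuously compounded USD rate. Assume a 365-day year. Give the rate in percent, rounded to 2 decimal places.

T = 182/365 years.
CIP gives F = S · g_ILS/g_USD, so g_ILS/g_USD = 3.81925/3.8048 = 1.0037978.
ILS growth factor: e^(0.0123×182/365) = 1.006152.
That pins the USD growth at 1.0023453.
Take logs: ln 1.0023453 / (182/365) = 0.004698, so 0.47%.

0.47%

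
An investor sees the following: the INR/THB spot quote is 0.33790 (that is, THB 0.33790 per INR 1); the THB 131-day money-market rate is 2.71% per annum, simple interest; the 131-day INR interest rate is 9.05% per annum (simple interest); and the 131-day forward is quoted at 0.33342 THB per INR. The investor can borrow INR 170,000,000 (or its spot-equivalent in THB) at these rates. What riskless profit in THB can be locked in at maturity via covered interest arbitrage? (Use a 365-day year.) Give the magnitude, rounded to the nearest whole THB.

THB 520,751

T = 131/365 years.
Route A — deposit INR, sell forward: 170,000,000 × 1.0324808219 × 0.33342 = THB 58,522,458.46.
Route B — convert at spot, deposit THB: 170,000,000 × 0.33790 × 1.0097263014 = THB 58,001,707.93.
The quoted forward overvalues INR, so borrow THB, buy INR at spot, deposit the INR at 9.05%, and sell the proceeds forward at 0.33342.
Profit = 58,522,458.46 − 58,001,707.93 = THB 520,751.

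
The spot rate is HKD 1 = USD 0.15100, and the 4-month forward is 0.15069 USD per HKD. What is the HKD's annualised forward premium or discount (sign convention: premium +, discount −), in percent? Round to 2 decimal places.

-0.62%

T = 4/12 years.
(F − S)/S = (0.15069 − 0.151)/0.151 = -0.0020530.
×(1/T) gives -0.62% p.a.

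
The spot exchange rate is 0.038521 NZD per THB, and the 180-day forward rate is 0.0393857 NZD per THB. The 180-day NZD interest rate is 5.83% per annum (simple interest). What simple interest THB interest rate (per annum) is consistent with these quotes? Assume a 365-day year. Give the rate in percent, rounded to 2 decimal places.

T = 180/365 years.
CIP gives F = S · g_NZD/g_THB, so g_NZD/g_THB = 0.0393857/0.038521 = 1.0224475.
The NZD side grows by 1 + 0.0583×180/365 = 1.0287507.
That pins the THB growth at 1.0061648.
r = (1.0061648 − 1)/(180/365) = 0.012501 → 1.25%.

1.25%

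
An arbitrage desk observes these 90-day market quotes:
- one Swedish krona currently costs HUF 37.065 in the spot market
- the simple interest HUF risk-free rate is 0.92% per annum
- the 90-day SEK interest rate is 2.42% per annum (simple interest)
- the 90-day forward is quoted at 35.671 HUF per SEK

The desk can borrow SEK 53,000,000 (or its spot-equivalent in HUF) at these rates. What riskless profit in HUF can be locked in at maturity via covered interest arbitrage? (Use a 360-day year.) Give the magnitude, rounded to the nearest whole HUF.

T = 90/360 years.
Keep in SEK, deliver into the forward: 53,000,000·1.006050·35.671 = HUF 1,902,000,906.15.
Swap to HUF now, deposit: 53,000,000·37.065·1.002300 = HUF 1,968,963,223.50.
The quoted forward undervalues SEK, so borrow SEK, convert to HUF at spot, deposit the HUF at 0.92%, and buy SEK forward at 35.671 to cover the loan.
Arbitrage profit = |1,902,000,906.15 − 1,968,963,223.50| = HUF 66,962,317.

HUF 66,962,317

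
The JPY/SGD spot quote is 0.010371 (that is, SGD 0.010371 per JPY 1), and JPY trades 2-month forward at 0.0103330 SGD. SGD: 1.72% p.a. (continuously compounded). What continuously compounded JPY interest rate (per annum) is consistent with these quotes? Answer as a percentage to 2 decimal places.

3.92%

T = 2/12 years.
F/S = 0.010333/0.010371 = 0.9963359 = (growth of SGD) / (growth of JPY).
SGD growth factor: e^(0.0172×2/12) = 1.0028708.
That pins the JPY growth at 1.0065589.
Take logs: ln 1.0065589 / (2/12) = 0.039225, so 3.92%.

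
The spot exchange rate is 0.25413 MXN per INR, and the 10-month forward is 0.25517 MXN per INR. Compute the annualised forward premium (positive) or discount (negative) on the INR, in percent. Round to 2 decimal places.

+0.49%

T = 10/12 years.
Period premium: (0.25517 − 0.25413)/0.25413 = 0.0040924.
×(1/T) gives 0.49% p.a.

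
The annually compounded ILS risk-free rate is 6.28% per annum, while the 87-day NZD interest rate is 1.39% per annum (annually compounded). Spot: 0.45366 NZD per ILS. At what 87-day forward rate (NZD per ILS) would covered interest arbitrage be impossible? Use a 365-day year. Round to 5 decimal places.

0.44860

T = 87/365 years.
NZD accumulates by (1 + 0.0139)^(87/365) = 1.0032958.
ILS accumulates by (1 + 0.0628)^(87/365) = 1.0146234.
Forward (NZD per ILS) = 0.45366 × 1.0032958 / 1.0146234 = 0.4485952.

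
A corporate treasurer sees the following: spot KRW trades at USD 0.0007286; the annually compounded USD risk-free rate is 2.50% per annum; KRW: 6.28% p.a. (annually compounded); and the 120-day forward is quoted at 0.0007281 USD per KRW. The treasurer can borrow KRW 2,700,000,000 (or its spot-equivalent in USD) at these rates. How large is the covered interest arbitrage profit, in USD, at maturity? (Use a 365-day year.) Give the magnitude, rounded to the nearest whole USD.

USD 22,377

T = 120/365 years.
Keep in KRW, deliver into the forward: 2,700,000,000·1.020226027·0.0007281 = USD 2,005,631.74.
Swap to USD now, deposit: 2,700,000,000·0.0007286·1.00815116 = USD 1,983,255.12.
The quoted forward overvalues KRW, so borrow USD, buy KRW at spot, deposit the KRW at 6.28%, and sell the proceeds forward at 0.0007281.
Profit = 2,005,631.74 − 1,983,255.12 = USD 22,377.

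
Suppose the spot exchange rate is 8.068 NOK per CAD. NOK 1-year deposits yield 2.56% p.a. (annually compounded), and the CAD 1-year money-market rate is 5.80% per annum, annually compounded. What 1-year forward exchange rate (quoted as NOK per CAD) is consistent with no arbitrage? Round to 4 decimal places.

T = 1 year.
NOK growth factor: (1 + 0.0256)^1 = 1.025600.
Growth of 1 CAD over T: (1 + 0.0580)^1 = 1.058000.
CIP: F = S · (grow NOK)/(grow CAD) = 8.068 × 1.025600/1.058000 = 7.820927 NOK per CAD.

7.8209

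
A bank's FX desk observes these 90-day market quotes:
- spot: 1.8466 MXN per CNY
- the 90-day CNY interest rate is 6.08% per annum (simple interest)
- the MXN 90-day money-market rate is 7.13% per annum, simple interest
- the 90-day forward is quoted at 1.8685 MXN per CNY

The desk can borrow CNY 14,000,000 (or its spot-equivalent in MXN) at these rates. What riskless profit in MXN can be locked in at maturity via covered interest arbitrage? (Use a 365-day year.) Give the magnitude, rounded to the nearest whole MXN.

MXN 244,264

T = 90/365 years.
Invest the CNY and cover forward: 14,000,000 × 1.0149917808 × 1.8685 = MXN 26,551,169.99.
Convert at spot and invest in MXN: 14,000,000 × 1.8466 × 1.0175808219 = MXN 26,306,906.44.
The quoted forward overvalues CNY, so borrow MXN, buy CNY at spot, deposit the CNY at 6.08%, and sell the proceeds forward at 1.8685.
Profit = 26,551,169.99 − 26,306,906.44 = MXN 244,264.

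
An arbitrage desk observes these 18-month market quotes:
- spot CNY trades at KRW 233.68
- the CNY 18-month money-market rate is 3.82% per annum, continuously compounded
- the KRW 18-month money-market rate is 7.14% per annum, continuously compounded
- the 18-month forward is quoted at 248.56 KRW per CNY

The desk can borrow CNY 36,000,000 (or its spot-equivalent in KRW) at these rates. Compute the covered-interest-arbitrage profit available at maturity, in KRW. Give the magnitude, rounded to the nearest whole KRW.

KRW 112,390,451

T = 18/12 years.
Keep in CNY, deliver into the forward: 36,000,000·1.058973454783·248.56 = KRW 9,475,863,909.15.
Swap to KRW now, deposit: 36,000,000·233.68·1.11304555347 = KRW 9,363,473,457.66.
The quoted forward overvalues CNY, so borrow KRW, buy CNY at spot, deposit the CNY at 3.82%, and sell the proceeds forward at 248.56.
The gap between the two covered legs is KRW 112,390,451.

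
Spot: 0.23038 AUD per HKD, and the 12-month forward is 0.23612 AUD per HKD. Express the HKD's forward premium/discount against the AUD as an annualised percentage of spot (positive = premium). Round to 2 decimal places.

T = 1 year.
HKD trades forward at +2.49154% vs spot over the period.
Annualise by dividing by T: 0.0249154 / 1 = 0.024915 → 2.49%.

+2.49%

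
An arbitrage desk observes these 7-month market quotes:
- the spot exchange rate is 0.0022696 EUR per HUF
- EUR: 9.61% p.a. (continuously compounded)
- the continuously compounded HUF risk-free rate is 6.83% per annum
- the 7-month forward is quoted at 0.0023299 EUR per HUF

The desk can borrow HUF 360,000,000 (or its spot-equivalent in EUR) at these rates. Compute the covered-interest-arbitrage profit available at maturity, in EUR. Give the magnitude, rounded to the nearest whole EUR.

T = 7/12 years.
Keep in HUF, deliver into the forward: 360,000,000·1.04064599·0.0023299 = EUR 872,856.39.
Swap to EUR now, deposit: 360,000,000·0.0022696·1.05765938 = EUR 864,166.94.
The quoted forward overvalues HUF, so borrow EUR, buy HUF at spot, deposit the HUF at 6.83%, and sell the proceeds forward at 0.0023299.
Arbitrage profit = |872,856.39 − 864,166.94| = EUR 8,689.

EUR 8,689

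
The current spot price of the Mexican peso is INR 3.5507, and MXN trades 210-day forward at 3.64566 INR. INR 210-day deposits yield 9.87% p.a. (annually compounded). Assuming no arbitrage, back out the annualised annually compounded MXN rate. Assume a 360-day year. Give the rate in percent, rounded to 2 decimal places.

T = 210/360 years.
CIP gives F = S · g_INR/g_MXN, so g_INR/g_MXN = 3.64566/3.5507 = 1.0267440.
The INR side grows by (1 + 0.0987)^(210/360) = 1.0564432.
That pins the MXN growth at 1.0289256.
r = 1.0289256^(360/210) − 1 = 0.050098 → 5.01%.

5.01%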